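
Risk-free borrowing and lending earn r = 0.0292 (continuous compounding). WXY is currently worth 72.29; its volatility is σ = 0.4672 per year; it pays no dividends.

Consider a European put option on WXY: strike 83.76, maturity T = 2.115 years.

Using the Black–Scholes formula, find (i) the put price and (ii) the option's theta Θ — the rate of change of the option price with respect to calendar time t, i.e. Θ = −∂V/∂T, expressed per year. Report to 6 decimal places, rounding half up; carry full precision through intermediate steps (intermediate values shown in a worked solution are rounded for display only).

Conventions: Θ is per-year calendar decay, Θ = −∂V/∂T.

σ√T = 0.4672·√2.115 = 0.679451
d₁ = (ln(S/K) + (r+σ²/2)T) / (σ√T) = (ln(72.29/83.76) + (0.0292+0.4672²/2)·2.115) / 0.679451 = (-0.147270 + 0.292585) / 0.679451 = 0.213871
d₂ = d₁ − σ√T = 0.213871 − 0.679451 = -0.465580
e^{−rT} = 0.940110
N(−d₁) = 0.415324,  N(−d₂) = 0.679242
Put price V = K·e^{−rT}·N(−d₂) − S·N(−d₁) = 53.485974 − 30.023755 = 23.462219
φ(d₁) = (1/√(2π))·e^{−d₁²/2} = 0.389922
Θ = −S·φ(d₁)·σ/(2√T) + r·K·e^{−rT}·N(−d₂) = −4.527656 + 1.561790 = -2.965866

price = 23.462219
Θ = -2.965866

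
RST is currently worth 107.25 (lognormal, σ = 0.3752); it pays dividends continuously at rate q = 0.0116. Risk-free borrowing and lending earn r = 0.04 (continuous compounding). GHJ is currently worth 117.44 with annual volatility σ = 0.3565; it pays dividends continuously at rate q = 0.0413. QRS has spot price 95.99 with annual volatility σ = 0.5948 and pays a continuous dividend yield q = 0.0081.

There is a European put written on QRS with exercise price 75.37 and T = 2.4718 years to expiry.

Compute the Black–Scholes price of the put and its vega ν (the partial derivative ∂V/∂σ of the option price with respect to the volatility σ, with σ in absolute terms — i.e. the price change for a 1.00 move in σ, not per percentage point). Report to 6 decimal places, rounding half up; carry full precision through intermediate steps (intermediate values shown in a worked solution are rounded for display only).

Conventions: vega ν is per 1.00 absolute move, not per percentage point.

price = 17.875564
ν = 42.491497

σ√T = 0.5948·√2.4718 = 0.935142
d₁ = (ln(S/K) + (r−q+σ²/2)T) / (σ√T) = (ln(95.99/75.37) + (0.04−0.0081+0.5948²/2)·2.4718) / 0.935142 = (0.241835 + 0.516096) / 0.935142 = 0.810498
d₂ = d₁ − σ√T = 0.810498 − 0.935142 = -0.124644
e^{−rT} = 0.905859
e^{−qT} = 0.980178
N(−d₁) = 0.208827,  N(−d₂) = 0.549597
Put price V = K·e^{−rT}·N(−d₂) − S·e^{−qT}·N(−d₁) = 37.523530 − 19.647966 = 17.875564
φ(d₁) = (1/√(2π))·e^{−d₁²/2} = 0.287253
ν = S·e^{−qT}·φ(d₁)·√T = 42.491497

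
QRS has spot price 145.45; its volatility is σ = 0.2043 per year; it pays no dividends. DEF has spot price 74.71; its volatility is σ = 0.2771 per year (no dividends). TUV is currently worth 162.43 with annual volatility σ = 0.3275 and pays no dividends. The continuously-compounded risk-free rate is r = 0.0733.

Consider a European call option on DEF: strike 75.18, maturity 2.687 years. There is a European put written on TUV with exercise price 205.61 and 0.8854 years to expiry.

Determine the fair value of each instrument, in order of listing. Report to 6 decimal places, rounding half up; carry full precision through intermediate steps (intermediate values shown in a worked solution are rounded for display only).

[DEF call K=75.18]
σ√T = 0.2771·√2.687 = 0.454224
d₁ = (ln(S/K) + (r+σ²/2)T) / (σ√T) = (ln(74.71/75.18) + (0.0733+0.2771²/2)·2.687) / 0.454224 = (-0.006271 + 0.300117) / 0.454224 = 0.646918
d₂ = d₁ − σ√T = 0.646918 − 0.454224 = 0.192693
e^{−rT} = 0.821226
N(d₁) = 0.741157,  N(d₂) = 0.576400
price = S·N(d₁) − K·e^{−rT}·N(d₂) = 55.371865 − 35.586822 = 19.785043
[TUV put K=205.61]
σ√T = 0.3275·√0.8854 = 0.308163
d₁ = (ln(S/K) + (r+σ²/2)T) / (σ√T) = (ln(162.43/205.61) + (0.0733+0.3275²/2)·0.8854) / 0.308163 = (-0.235734 + 0.112382) / 0.308163 = -0.400281
d₂ = d₁ − σ√T = -0.400281 − 0.308163 = -0.708444
e^{−rT} = 0.937161
N(−d₁) = 0.655525,  N(−d₂) = 0.760665
price = K·e^{−rT}·N(−d₂) − S·N(−d₁) = 146.572392 − 106.476945 = 40.095448

price(DEF call K=75.18) = 19.785043
price(TUV put K=205.61) = 40.095448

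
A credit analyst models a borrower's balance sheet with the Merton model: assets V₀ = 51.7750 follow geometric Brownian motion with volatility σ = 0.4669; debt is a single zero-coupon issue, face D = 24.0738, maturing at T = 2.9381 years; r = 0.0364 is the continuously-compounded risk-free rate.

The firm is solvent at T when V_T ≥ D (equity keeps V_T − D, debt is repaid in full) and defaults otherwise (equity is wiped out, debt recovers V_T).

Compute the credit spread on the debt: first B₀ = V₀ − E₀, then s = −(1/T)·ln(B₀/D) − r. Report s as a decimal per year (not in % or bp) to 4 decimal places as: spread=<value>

Equity is a call on the firm's assets struck at D = 24.0738:
d₁ = [ln(V₀/D) + (r + σ²/2)T] / (σ√T)
   = [ln(51.7750/24.0738) + (0.0364 + 0.5·0.4669²)·2.9381] / (0.4669·√2.9381)
   = [0.765783 + 0.427193] / 0.800308 = 1.490647
d₂ = d₁ − σ√T = 1.490647 − 0.800308 = 0.690339
N(d₁) = 0.931973,  N(d₂) = 0.755009,  e^(−rT) = 0.898573
E₀ = V₀·N(d₁) − D·e^(−rT)·N(d₂)
   = 51.7750·0.931973 − 24.0738·0.898573·0.755009 = 31.920473
B₀ = V₀ − E₀ = 51.7750 − 31.920473 = 19.854527
spread = −(1/T)·ln(B₀/D) − r = −(1/2.9381)·ln(19.854527/24.0738) − 0.0364 = 0.02918391

spread=0.0292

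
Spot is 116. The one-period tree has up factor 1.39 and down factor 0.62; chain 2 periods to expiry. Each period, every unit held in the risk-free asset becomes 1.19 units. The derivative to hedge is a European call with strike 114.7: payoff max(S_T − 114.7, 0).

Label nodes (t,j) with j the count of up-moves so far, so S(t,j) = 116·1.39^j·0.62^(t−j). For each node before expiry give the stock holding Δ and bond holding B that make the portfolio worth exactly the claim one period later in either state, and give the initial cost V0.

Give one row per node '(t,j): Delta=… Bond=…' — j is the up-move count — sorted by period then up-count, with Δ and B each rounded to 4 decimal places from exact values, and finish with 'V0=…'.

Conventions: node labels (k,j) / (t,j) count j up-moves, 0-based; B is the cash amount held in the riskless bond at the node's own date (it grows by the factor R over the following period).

Since d<R<u, set p* = (R−d)/(u−d) = 0.7403; price each node as the discounted p*-expectation of its children.
Terminal payoffs: V(2,0)=0.0000, V(2,1)=0.0000, V(2,2)=109.4236
Node (1,0) S=71.9200: V=(p*·0.0000+(1−p*)·0.0000)/1.19=0.0000; Δ=(0.0000−0.0000)/(99.9688−44.5904)=0.0000; B=V−Δ·S=0.0000
Node (1,1) S=161.2400: V=(p*·109.4236+(1−p*)·0.0000)/1.19=68.0688; Δ=(109.4236−0.0000)/(224.1236−99.9688)=0.8813; B=V−Δ·S=-74.0398
Node (0,0) S=116.0000: V=(p*·68.0688+(1−p*)·0.0000)/1.19=42.3434; Δ=(68.0688−0.0000)/(161.2400−71.9200)=0.7621; B=V−Δ·S=-46.0577
Verification: the root portfolio costs Δ(0,0)·S0 + B(0,0) = 42.3434, matching V0.

(0,0): Delta=0.7621 Bond=-46.0577
(1,0): Delta=0.0000 Bond=0.0000
(1,1): Delta=0.8813 Bond=-74.0398
V0=42.3434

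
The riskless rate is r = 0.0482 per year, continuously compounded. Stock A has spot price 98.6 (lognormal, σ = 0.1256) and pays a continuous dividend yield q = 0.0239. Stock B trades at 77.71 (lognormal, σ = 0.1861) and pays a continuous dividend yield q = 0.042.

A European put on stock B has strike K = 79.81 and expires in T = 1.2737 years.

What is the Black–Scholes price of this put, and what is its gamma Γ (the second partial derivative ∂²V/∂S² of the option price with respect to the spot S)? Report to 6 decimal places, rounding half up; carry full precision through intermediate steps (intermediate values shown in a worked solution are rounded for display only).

σ√T = 0.1861·√1.2737 = 0.210029
d₁ = (ln(S/K) + (r−q+σ²/2)T) / (σ√T) = (ln(77.71/79.81) + (0.0482−0.042+0.1861²/2)·1.2737) / 0.210029 = (-0.026665 + 0.029953) / 0.210029 = 0.015656
d₂ = d₁ − σ√T = 0.015656 − 0.210029 = -0.194373
e^{−rT} = 0.940454
e^{−qT} = 0.947910
N(−d₁) = 0.493754,  N(−d₂) = 0.577058
Put price V = K·e^{−rT}·N(−d₂) − S·e^{−qT}·N(−d₁) = 43.312630 − 36.370989 = 6.941641
φ(d₁) = (1/√(2π))·e^{−d₁²/2} = 0.398893
Γ = e^{−qT}·φ(d₁) / (S·σ·√T) = 0.023167

price = 6.941641
Γ = 0.023167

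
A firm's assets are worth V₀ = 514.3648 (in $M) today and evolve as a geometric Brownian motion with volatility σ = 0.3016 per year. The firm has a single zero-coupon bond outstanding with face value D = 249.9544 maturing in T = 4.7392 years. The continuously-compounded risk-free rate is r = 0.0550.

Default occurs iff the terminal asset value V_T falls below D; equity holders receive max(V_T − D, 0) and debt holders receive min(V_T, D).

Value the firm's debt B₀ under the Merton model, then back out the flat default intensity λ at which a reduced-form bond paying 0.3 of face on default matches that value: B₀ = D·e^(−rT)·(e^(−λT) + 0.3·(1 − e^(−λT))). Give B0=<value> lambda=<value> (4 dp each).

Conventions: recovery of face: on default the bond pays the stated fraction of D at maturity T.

B0=186.7241 lambda=0.0094

Work the structural quantities from V₀ = 514.3648 against face 249.9544:
d₁ = [ln(V₀/D) + (r + σ²/2)T] / (σ√T)
   = [ln(514.3648/249.9544) + (0.0550 + 0.5·0.3016²)·4.7392] / (0.3016·√4.7392)
   = [0.721654 + 0.476201] / 0.656574 = 1.824402
d₂ = d₁ − σ√T = 1.824402 − 0.656574 = 1.167827
N(d₁) = 0.965954,  N(d₂) = 0.878562,  e^(−rT) = 0.770546
E₀ = V₀·N(d₁) − D·e^(−rT)·N(d₂)
   = 514.3648·0.965954 − 249.9544·0.770546·0.878562 = 327.640710
B₀ = V₀ − E₀ = 514.3648 − 327.640710 = 186.724090
e^(−λT) = (B₀·e^(rT)/D − 0.3)/(1 − 0.3) = (186.7241·1.297781/249.9544 − 0.3)/0.7 = 0.95640701
λ = −ln(0.95640701)/4.7392 = 0.009405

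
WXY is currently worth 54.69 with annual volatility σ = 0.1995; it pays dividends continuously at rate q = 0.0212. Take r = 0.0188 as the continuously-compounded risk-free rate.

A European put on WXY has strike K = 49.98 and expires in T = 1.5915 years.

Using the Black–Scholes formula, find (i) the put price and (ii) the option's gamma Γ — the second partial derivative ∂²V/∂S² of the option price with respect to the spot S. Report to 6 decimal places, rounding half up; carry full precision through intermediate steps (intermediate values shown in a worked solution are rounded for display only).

σ√T = 0.1995·√1.5915 = 0.251679
d₁ = (ln(S/K) + (r−q+σ²/2)T) / (σ√T) = (ln(54.69/49.98) + (0.0188−0.0212+0.1995²/2)·1.5915) / 0.251679 = (0.090058 + 0.027851) / 0.251679 = 0.468492
d₂ = d₁ − σ√T = 0.468492 − 0.251679 = 0.216813
e^{−rT} = 0.970523
e^{−qT} = 0.966823
N(−d₁) = 0.319716,  N(−d₂) = 0.414177
Put price V = K·e^{−rT}·N(−d₂) − S·e^{−qT}·N(−d₁) = 20.090368 − 16.905180 = 3.185188
φ(d₁) = (1/√(2π))·e^{−d₁²/2} = 0.357478
Γ = e^{−qT}·φ(d₁) / (S·σ·√T) = 0.025110

price = 3.185188
Γ = 0.025110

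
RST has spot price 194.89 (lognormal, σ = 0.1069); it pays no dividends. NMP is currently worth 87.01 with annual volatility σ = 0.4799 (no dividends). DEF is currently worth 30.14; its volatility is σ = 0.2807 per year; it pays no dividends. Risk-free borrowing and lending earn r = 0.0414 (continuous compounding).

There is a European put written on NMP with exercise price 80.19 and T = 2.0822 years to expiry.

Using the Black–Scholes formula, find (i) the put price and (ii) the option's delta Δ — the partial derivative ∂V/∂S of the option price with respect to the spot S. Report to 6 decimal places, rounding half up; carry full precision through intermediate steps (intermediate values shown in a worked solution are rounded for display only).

σ√T = 0.4799·√2.0822 = 0.692488
d₁ = (ln(S/K) + (r+σ²/2)T) / (σ√T) = (ln(87.01/80.19) + (0.0414+0.4799²/2)·2.0822) / 0.692488 = (0.081624 + 0.325973) / 0.692488 = 0.588598
d₂ = d₁ − σ√T = 0.588598 − 0.692488 = -0.103890
e^{−rT} = 0.917408
N(−d₁) = 0.278065,  N(−d₂) = 0.541371
Put price V = K·e^{−rT}·N(−d₂) − S·N(−d₁) = 39.827043 − 24.194477 = 15.632567
Δ = −N(−d₁) = -0.278065

price = 15.632567
Δ = -0.278065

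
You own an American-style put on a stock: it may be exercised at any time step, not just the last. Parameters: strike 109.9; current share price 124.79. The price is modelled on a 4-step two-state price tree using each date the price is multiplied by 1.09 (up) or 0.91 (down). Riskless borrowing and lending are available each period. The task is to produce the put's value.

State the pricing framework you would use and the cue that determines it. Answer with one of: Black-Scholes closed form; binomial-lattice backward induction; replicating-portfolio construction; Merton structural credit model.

Key observation: the put (strike 109.9 on spot 124.79) is American-style on a 4-step discrete price model, so the early-exercise decision at every node requires stepwise backward valuation — a closed form cannot price the exercise right.

framework: binomial-lattice backward induction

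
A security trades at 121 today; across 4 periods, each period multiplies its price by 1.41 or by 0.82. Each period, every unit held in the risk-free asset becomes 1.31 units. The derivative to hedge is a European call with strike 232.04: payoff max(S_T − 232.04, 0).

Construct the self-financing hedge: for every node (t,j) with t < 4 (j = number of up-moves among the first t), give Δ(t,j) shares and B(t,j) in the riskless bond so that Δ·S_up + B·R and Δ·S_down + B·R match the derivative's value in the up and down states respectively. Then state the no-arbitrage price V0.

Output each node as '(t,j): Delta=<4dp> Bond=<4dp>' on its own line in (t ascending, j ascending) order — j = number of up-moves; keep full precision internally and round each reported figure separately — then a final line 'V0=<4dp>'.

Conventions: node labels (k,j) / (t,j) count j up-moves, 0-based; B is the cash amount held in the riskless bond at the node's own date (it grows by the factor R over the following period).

The replicating-portfolio and risk-neutral prices coincide; use p* = (1.31−0.82)/(1.41−0.82) = 0.8305 for the latter.
Payoffs at expiry: V(4,0)=0.0000, V(4,1)=0.0000, V(4,2)=0.0000, V(4,3)=46.0956, V(4,4)=246.2175
(3,0): S=66.7155. Δ = (V_up−V_dn)/(S_up−S_dn) = (0.0000−0.0000)/(94.0689−54.7067) = 0.0000. V = [p*·0.0000 + (1−p*)·0.0000]/1.31 = 0.0000. B = V − Δ·S = 0.0000.
(3,1): S=114.7182. Δ = (V_up−V_dn)/(S_up−S_dn) = (0.0000−0.0000)/(161.7526−94.0689) = 0.0000. V = [p*·0.0000 + (1−p*)·0.0000]/1.31 = 0.0000. B = V − Δ·S = 0.0000.
(3,2): S=197.2593. Δ = (V_up−V_dn)/(S_up−S_dn) = (46.0956−0.0000)/(278.1356−161.7526) = 0.3961. V = [p*·46.0956 + (1−p*)·0.0000]/1.31 = 29.2235. B = V − Δ·S = -48.9046.
(3,3): S=339.1897. Δ = (V_up−V_dn)/(S_up−S_dn) = (246.2175−46.0956)/(478.2575−278.1356) = 1.0000. V = [p*·246.2175 + (1−p*)·46.0956]/1.31 = 162.0600. B = V − Δ·S = -177.1298.
(2,0): S=81.3604. Δ = (V_up−V_dn)/(S_up−S_dn) = (0.0000−0.0000)/(114.7182−66.7155) = 0.0000. V = [p*·0.0000 + (1−p*)·0.0000]/1.31 = 0.0000. B = V − Δ·S = 0.0000.
(2,1): S=139.9002. Δ = (V_up−V_dn)/(S_up−S_dn) = (29.2235−0.0000)/(197.2593−114.7182) = 0.3540. V = [p*·29.2235 + (1−p*)·0.0000]/1.31 = 18.5270. B = V − Δ·S = -31.0044.
(2,2): S=240.5601. Δ = (V_up−V_dn)/(S_up−S_dn) = (162.0600−29.2235)/(339.1897−197.2593) = 0.9359. V = [p*·162.0600 + (1−p*)·29.2235]/1.31 = 106.5231. B = V − Δ·S = -118.6234.
(1,0): S=99.2200. Δ = (V_up−V_dn)/(S_up−S_dn) = (18.5270−0.0000)/(139.9002−81.3604) = 0.3165. V = [p*·18.5270 + (1−p*)·0.0000]/1.31 = 11.7457. B = V − Δ·S = -19.6560.
(1,1): S=170.6100. Δ = (V_up−V_dn)/(S_up−S_dn) = (106.5231−18.5270)/(240.5601−139.9002) = 0.8742. V = [p*·106.5231 + (1−p*)·18.5270]/1.31 = 69.9302. B = V − Δ·S = -79.2158.
(0,0): S=121.0000. Δ = (V_up−V_dn)/(S_up−S_dn) = (69.9302−11.7457)/(170.6100−99.2200) = 0.8150. V = [p*·69.9302 + (1−p*)·11.7457]/1.31 = 45.8537. B = V − Δ·S = -52.7641.
Verification: the root portfolio costs Δ(0,0)·S0 + B(0,0) = 45.8537, matching V0.

(0,0): Delta=0.8150 Bond=-52.7641
(1,0): Delta=0.3165 Bond=-19.6560
(1,1): Delta=0.8742 Bond=-79.2158
(2,0): Delta=0.0000 Bond=0.0000
(2,1): Delta=0.3540 Bond=-31.0044
(2,2): Delta=0.9359 Bond=-118.6234
(3,0): Delta=0.0000 Bond=0.0000
(3,1): Delta=0.0000 Bond=0.0000
(3,2): Delta=0.3961 Bond=-48.9046
(3,3): Delta=1.0000 Bond=-177.1298
V0=45.8537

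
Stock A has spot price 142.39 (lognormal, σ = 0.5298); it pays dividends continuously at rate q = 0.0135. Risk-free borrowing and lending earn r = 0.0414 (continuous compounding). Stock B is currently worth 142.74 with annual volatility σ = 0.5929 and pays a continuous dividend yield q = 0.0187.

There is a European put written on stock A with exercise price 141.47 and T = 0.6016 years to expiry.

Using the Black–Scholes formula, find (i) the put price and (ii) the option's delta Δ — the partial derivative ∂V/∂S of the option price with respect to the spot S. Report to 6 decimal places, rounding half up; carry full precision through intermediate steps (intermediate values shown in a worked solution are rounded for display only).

σ√T = 0.5298·√0.6016 = 0.410928
d₁ = (ln(S/K) + (r−q+σ²/2)T) / (σ√T) = (ln(142.39/141.47) + (0.0414−0.0135+0.5298²/2)·0.6016) / 0.410928 = (0.006482 + 0.101216) / 0.410928 = 0.262084
d₂ = d₁ − σ√T = 0.262084 − 0.410928 = -0.148844
e^{−rT} = 0.975401
e^{−qT} = 0.991911
N(−d₁) = 0.396628,  N(−d₂) = 0.559162
Put price V = K·e^{−rT}·N(−d₂) − S·e^{−qT}·N(−d₁) = 77.158737 − 56.019091 = 21.139646
Δ = −e^{−qT}·N(−d₁) = -0.393420

price = 21.139646
Δ = -0.393420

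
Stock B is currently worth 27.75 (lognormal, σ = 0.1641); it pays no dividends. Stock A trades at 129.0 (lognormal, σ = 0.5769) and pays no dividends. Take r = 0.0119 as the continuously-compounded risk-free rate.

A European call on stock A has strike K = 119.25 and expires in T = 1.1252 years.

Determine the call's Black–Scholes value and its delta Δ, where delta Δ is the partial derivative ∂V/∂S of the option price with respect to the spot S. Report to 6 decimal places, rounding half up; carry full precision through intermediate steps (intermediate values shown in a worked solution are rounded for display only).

price = 35.637763
Δ = 0.675906

σ√T = 0.5769·√1.1252 = 0.611949
d₁ = (ln(S/K) + (r+σ²/2)T) / (σ√T) = (ln(129.0/119.25) + (0.0119+0.5769²/2)·1.1252) / 0.611949 = (0.078590 + 0.200631) / 0.611949 = 0.456281
d₂ = d₁ − σ√T = 0.456281 − 0.611949 = -0.155668
e^{−rT} = 0.986699
N(d₁) = 0.675906,  N(d₂) = 0.438147
Call price V = S·N(d₁) − K·e^{−rT}·N(d₂) = 87.191900 − 51.554137 = 35.637763
Δ = N(d₁) = 0.675906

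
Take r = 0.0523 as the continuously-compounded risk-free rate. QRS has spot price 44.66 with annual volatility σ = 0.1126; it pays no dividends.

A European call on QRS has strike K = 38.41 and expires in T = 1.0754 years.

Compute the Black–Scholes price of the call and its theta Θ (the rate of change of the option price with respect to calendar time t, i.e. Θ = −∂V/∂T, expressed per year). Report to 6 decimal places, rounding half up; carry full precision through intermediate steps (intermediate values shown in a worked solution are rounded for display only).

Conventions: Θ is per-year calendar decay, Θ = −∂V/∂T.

σ√T = 0.1126·√1.0754 = 0.116768
d₁ = (ln(S/K) + (r+σ²/2)T) / (σ√T) = (ln(44.66/38.41) + (0.0523+0.1126²/2)·1.0754) / 0.116768 = (0.150760 + 0.063061) / 0.116768 = 1.831164
d₂ = d₁ − σ√T = 1.831164 − 0.116768 = 1.714397
e^{−rT} = 0.945309
N(d₁) = 0.966462,  N(d₂) = 0.956772
Call price V = S·N(d₁) − K·e^{−rT}·N(d₂) = 43.162193 − 34.739741 = 8.422452
φ(d₁) = (1/√(2π))·e^{−d₁²/2} = 0.074607
Θ = −S·φ(d₁)·σ/(2√T) − r·K·e^{−rT}·N(d₂) = −0.180893 − 1.816888 = -1.997782

price = 8.422452
Θ = -1.997782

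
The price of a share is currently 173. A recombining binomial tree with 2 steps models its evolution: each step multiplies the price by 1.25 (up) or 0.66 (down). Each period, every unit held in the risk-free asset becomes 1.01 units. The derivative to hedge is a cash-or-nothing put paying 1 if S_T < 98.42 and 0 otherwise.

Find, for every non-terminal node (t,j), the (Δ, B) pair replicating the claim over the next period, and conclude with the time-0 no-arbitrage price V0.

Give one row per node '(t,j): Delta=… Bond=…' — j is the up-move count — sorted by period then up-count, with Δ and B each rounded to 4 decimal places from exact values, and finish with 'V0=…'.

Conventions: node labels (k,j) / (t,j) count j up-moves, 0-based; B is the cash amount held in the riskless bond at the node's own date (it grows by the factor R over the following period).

Since d<R<u, set p* = (R−d)/(u−d) = 0.5932; price each node as the discounted p*-expectation of its children.
At maturity the claim pays: V(2,0)=1.0000, V(2,1)=0.0000, V(2,2)=0.0000
(1,0): S=114.1800. Δ = (V_up−V_dn)/(S_up−S_dn) = (0.0000−1.0000)/(142.7250−75.3588) = -0.0148. V = [p*·0.0000 + (1−p*)·1.0000]/1.01 = 0.4028. B = V − Δ·S = 2.0977.
(1,1): S=216.2500. Δ = (V_up−V_dn)/(S_up−S_dn) = (0.0000−0.0000)/(270.3125−142.7250) = 0.0000. V = [p*·0.0000 + (1−p*)·0.0000]/1.01 = 0.0000. B = V − Δ·S = 0.0000.
(0,0): S=173.0000. Δ = (V_up−V_dn)/(S_up−S_dn) = (0.0000−0.4028)/(216.2500−114.1800) = -0.0039. V = [p*·0.0000 + (1−p*)·0.4028]/1.01 = 0.1622. B = V − Δ·S = 0.8448.
As a check, the time-0 holding Δ(0,0)·S0 + B(0,0) comes to 0.1622 — exactly V0.

(0,0): Delta=-0.0039 Bond=0.8448
(1,0): Delta=-0.0148 Bond=2.0977
(1,1): Delta=0.0000 Bond=0.0000
V0=0.1622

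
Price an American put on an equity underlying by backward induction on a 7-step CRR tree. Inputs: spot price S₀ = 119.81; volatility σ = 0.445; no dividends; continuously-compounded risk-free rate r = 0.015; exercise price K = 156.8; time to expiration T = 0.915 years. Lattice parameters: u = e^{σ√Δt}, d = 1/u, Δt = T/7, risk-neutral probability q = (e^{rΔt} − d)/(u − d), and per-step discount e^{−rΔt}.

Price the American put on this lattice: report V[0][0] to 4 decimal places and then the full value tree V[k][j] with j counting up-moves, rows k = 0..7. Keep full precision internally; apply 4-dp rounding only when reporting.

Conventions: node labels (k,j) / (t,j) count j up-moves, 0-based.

Δt=0.13071, u=1.17455, d=0.85139, q=0.46594, disc=e^(-rΔt)=0.99804
k=7 terminal: V=max(K-S,0) → 117.9504 103.2042 82.8606 54.7952 16.0769 0.0000 0.0000 0.0000
k=6: j=0 S=45.6308 intr=111.1692 cont=110.8620 V=111.1692[EX]; j=1 S=62.9511 intr=93.8489 cont=93.5418 V=93.8489[EX]; j=2 S=86.8457 intr=69.9543 cont=69.6472 V=69.9543[EX]; j=3 S=119.8100 intr=36.9900 cont=36.6829 V=36.9900[EX]; j=4 S=165.2867 intr=0.0000 cont=8.5692 V=8.5692[hold]; j=5 S=228.0252 intr=0.0000 cont=0.0000 V=0.0000[hold]; j=6 S=314.5775 intr=0.0000 cont=0.0000 V=0.0000[hold]
k=5: j=0 S=53.5958 intr=103.2042 cont=102.8970 V=103.2042[EX]; j=1 S=73.9394 intr=82.8606 cont=82.5535 V=82.8606[EX]; j=2 S=102.0048 intr=54.7952 cont=54.4881 V=54.7952[EX]; j=3 S=140.7231 intr=16.0769 cont=23.7012 V=23.7012[hold]; j=4 S=194.1379 intr=0.0000 cont=4.5675 V=4.5675[hold]; j=5 S=267.8275 intr=0.0000 cont=0.0000 V=0.0000[hold]
k=4: j=0 S=62.9511 intr=93.8489 cont=93.5418 V=93.8489[EX]; j=1 S=86.8457 intr=69.9543 cont=69.6472 V=69.9543[EX]; j=2 S=119.8100 intr=36.9900 cont=40.2284 V=40.2284[hold]; j=3 S=165.2867 intr=0.0000 cont=14.7571 V=14.7571[hold]; j=4 S=228.0252 intr=0.0000 cont=2.4346 V=2.4346[hold]
k=3: j=0 S=73.9394 intr=82.8606 cont=82.5535 V=82.8606[EX]; j=1 S=102.0048 intr=54.7952 cont=55.9940 V=55.9940[hold]; j=2 S=140.7231 intr=16.0769 cont=28.3048 V=28.3048[hold]; j=3 S=194.1379 intr=0.0000 cont=8.9979 V=8.9979[hold]
k=2: j=0 S=86.8457 intr=69.9543 cont=70.2046 V=70.2046[hold]; j=1 S=119.8100 intr=36.9900 cont=43.0081 V=43.0081[hold]; j=2 S=165.2867 intr=0.0000 cont=19.2712 V=19.2712[hold]
k=1: j=0 S=102.0048 intr=54.7952 cont=57.4201 V=57.4201[hold]; j=1 S=140.7231 intr=16.0769 cont=31.8856 V=31.8856[hold]
k=0: j=0 S=119.8100 intr=36.9900 cont=45.4334 V=45.4334[hold]

price = 45.4334
tree:
45.4334
57.4201 31.8856
70.2046 43.0081 19.2712
82.8606 55.9940 28.3048 8.9979
93.8489 69.9543 40.2284 14.7571 2.4346
103.2042 82.8606 54.7952 23.7012 4.5675 0.0000
111.1692 93.8489 69.9543 36.9900 8.5692 0.0000 0.0000
117.9504 103.2042 82.8606 54.7952 16.0769 0.0000 0.0000 0.0000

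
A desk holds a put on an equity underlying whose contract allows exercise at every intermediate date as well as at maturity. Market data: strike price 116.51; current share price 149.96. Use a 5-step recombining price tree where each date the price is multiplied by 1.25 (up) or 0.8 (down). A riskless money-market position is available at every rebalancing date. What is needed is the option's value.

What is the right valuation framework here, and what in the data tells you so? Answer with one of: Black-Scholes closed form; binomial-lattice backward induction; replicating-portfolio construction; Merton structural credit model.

framework: binomial-lattice backward induction

Key observation: early exercise of the strike-116.51 put must be checked at each of the 5 dates (spot 149.96), which forces a node-by-node comparison of intrinsic and continuation value backward from expiry.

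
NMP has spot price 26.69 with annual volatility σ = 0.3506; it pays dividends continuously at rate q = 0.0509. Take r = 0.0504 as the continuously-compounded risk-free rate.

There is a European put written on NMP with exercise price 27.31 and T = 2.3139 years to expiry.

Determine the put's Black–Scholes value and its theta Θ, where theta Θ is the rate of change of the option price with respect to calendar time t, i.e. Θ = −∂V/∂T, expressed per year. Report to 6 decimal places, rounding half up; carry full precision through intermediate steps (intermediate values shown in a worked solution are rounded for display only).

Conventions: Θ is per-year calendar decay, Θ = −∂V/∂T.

price = 5.344048
Θ = -0.799869

σ√T = 0.3506·√2.3139 = 0.533315
d₁ = (ln(S/K) + (r−q+σ²/2)T) / (σ√T) = (ln(26.69/27.31) + (0.0504−0.0509+0.3506²/2)·2.3139) / 0.533315 = (-0.022964 + 0.141056) / 0.533315 = 0.221430
d₂ = d₁ − σ√T = 0.221430 − 0.533315 = -0.311886
e^{−rT} = 0.889923
e^{−qT} = 0.888894
N(−d₁) = 0.412379,  N(−d₂) = 0.622436
Put price V = K·e^{−rT}·N(−d₂) − S·e^{−qT}·N(−d₁) = 15.127565 − 9.783517 = 5.344048
φ(d₁) = (1/√(2π))·e^{−d₁²/2} = 0.389281
Θ = −S·e^{−qT}·φ(d₁)·σ/(2√T) − q·S·e^{−qT}·N(−d₁) + r·K·e^{−rT}·N(−d₂) = −1.064317 − 0.497981 + 0.762429 = -0.799869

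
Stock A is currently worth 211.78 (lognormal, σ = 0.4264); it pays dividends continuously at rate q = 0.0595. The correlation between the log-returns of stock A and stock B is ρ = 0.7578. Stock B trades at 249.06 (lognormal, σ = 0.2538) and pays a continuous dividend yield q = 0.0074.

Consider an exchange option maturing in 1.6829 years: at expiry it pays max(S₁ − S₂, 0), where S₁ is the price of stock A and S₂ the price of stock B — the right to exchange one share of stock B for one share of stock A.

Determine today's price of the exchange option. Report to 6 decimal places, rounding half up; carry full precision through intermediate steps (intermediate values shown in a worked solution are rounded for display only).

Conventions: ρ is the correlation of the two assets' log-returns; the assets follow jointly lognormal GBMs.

exchange price = 11.985820

σ_eff = √(σ₁² + σ₂² − 2ρσ₁σ₂) = √(0.4264² + 0.2538² − 2·0.7578·0.4264·0.2538) = 0.286728
d₁ = (ln(S₁/S₂) + (q₂ − q₁ + σ_eff²/2)T) / (σ_eff√T) = (ln(211.78/249.06) + (0.0074 − 0.0595 + 0.041106)·1.6829) / 0.371962 = -0.485660
d₂ = d₁ − σ_eff√T = -0.485660 − 0.371962 = -0.857622
N(d₁) = 0.313604,  N(d₂) = 0.195551
V = S₁·e^{−q₁T}·N(d₁) − S₂·e^{−q₂T}·N(d₂) = 60.086886 − 48.101066 = 11.985820
Key observation: no risk-free rate is needed — with the second asset as numeraire the exchange option is a call on the ratio S₁/S₂, and r cancels out of the value.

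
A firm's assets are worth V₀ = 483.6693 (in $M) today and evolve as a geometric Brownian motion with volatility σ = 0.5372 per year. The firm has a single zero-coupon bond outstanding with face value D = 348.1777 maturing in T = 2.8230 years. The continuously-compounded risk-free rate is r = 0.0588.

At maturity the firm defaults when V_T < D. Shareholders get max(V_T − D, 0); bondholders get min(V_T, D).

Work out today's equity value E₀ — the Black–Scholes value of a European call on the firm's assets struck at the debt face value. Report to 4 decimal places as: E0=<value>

Equity is a call on the firm's assets struck at D = 348.1777:
d₁ = [ln(V₀/D) + (r + σ²/2)T] / (σ√T)
   = [ln(483.6693/348.1777) + (0.0588 + 0.5·0.5372²)·2.8230] / (0.5372·√2.8230)
   = [0.328688 + 0.573328] / 0.902592 = 0.999363
d₂ = d₁ − σ√T = 0.999363 − 0.902592 = 0.096771
N(d₁) = 0.841191,  N(d₂) = 0.538546,  e^(−rT) = 0.847053
E₀ = V₀·N(d₁) − D·e^(−rT)·N(d₂)
   = 483.6693·0.841191 − 348.1777·0.847053·0.538546 = 248.027480

E0=248.0275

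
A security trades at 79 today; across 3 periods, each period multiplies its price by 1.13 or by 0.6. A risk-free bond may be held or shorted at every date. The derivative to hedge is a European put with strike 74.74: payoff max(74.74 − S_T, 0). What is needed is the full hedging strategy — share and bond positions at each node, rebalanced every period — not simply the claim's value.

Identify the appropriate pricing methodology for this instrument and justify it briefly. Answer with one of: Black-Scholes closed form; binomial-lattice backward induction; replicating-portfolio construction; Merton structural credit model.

framework: replicating-portfolio construction

Key observation: a price alone would not answer the question — the per-node share/bond construction on the spot-79, 1.13/0.6 tree is required, and only the replicating-portfolio method yields it.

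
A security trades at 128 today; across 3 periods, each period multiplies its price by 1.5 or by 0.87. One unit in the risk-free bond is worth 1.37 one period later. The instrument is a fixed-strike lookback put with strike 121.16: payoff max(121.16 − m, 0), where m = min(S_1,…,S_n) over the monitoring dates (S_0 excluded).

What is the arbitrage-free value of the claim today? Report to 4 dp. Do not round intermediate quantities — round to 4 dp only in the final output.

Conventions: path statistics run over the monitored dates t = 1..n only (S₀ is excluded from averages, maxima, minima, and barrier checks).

With p* = (R−d)/(u−d) = 0.7937, sum probability × payoff across the paths and divide by R^3.
Enumerate all 2^3 = 8 price paths (U = up ×1.5, D = down ×0.87); each path with k up-moves has probability p*^k·(1−p*)^(3−k).
DDD: m=84.2884, payoff=36.8716, prob=0.008786
UDD: m=145.3248, payoff=0.0000, prob=0.033794
DUD: m=111.3600, payoff=9.8000, prob=0.033794
UUD: m=192.0000, payoff=0.0000, prob=0.129976
DDU: m=96.8832, payoff=24.2768, prob=0.033794
UDU: m=167.0400, payoff=0.0000, prob=0.129976
DUU: m=111.3600, payoff=9.8000, prob=0.129976
UUU: m=192.0000, payoff=0.0000, prob=0.499906
Price = Σ prob·payoff / R^3 = 2.749307 / 2.571353 = 1.0692

price = 1.0692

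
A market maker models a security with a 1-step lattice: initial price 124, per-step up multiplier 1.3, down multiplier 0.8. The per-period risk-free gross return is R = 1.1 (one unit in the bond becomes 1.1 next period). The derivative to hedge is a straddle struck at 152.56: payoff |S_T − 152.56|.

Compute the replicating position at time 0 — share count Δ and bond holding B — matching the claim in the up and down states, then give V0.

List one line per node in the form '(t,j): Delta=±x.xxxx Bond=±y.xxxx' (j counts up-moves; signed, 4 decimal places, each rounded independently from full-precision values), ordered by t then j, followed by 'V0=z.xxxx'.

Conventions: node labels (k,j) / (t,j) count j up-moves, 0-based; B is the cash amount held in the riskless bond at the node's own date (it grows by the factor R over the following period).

Risk-neutral probability p* = (R−d)/(u−d) = (1.1−0.8)/(1.3−0.8) = 0.6000.
At maturity the claim pays: V(1,0)=53.3600, V(1,1)=8.6400
(0,0): S=124.0000. Δ = (V_up−V_dn)/(S_up−S_dn) = (8.6400−53.3600)/(161.2000−99.2000) = -0.7213. V = [p*·8.6400 + (1−p*)·53.3600]/1.1 = 24.1164. B = V − Δ·S = 113.5564.
Sanity check at the root: Δ(0,0)·S0 + B(0,0) reproduces V0 = 24.1164.

(0,0): Delta=-0.7213 Bond=113.5564
V0=24.1164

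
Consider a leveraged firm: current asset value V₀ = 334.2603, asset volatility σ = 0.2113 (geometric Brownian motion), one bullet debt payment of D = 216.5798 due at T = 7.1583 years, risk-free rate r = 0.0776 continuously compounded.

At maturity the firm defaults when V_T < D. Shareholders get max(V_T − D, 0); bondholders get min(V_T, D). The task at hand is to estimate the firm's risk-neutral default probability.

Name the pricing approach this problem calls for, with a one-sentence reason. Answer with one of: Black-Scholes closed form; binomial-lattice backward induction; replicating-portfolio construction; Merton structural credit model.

framework: Merton structural credit model

Key observation: assets follow a GBM and default happens iff V_T < 216.5798; valuing claims on that split (equity as a call, risky debt as the residual) is the structural model's definition.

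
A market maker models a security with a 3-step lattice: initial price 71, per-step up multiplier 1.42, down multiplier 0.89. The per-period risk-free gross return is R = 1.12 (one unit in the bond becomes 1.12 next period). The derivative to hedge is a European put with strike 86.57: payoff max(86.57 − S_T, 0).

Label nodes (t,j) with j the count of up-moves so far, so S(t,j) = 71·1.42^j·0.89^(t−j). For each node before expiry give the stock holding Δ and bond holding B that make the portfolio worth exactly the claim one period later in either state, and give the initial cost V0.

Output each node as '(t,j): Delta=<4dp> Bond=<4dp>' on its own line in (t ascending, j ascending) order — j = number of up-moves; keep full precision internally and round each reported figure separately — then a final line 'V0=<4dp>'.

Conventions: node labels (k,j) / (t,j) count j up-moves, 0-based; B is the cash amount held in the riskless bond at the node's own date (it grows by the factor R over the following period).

Under the risk-neutral measure, an up-move has probability p* = (R−d)/(u−d) = 0.4340 and values discount at R = 1.12.
At maturity the claim pays: V(3,0)=36.5172, V(3,1)=6.7105, V(3,2)=0.0000, V(3,3)=0.0000
(2,0): S=56.2391. Δ = (V_up−V_dn)/(S_up−S_dn) = (6.7105−36.5172)/(79.8595−50.0528) = -1.0000. V = [p*·6.7105 + (1−p*)·36.5172]/1.12 = 21.0555. B = V − Δ·S = 77.2946.
(2,1): S=89.7298. Δ = (V_up−V_dn)/(S_up−S_dn) = (0.0000−6.7105)/(127.4163−79.8595) = -0.1411. V = [p*·0.0000 + (1−p*)·6.7105]/1.12 = 3.3914. B = V − Δ·S = 16.0527.
(2,2): S=143.1644. Δ = (V_up−V_dn)/(S_up−S_dn) = (0.0000−0.0000)/(203.2934−127.4163) = 0.0000. V = [p*·0.0000 + (1−p*)·0.0000]/1.12 = 0.0000. B = V − Δ·S = 0.0000.
(1,0): S=63.1900. Δ = (V_up−V_dn)/(S_up−S_dn) = (3.3914−21.0555)/(89.7298−56.2391) = -0.5274. V = [p*·3.3914 + (1−p*)·21.0555]/1.12 = 11.9553. B = V − Δ·S = 45.2839.
(1,1): S=100.8200. Δ = (V_up−V_dn)/(S_up−S_dn) = (0.0000−3.3914)/(143.1644−89.7298) = -0.0635. V = [p*·0.0000 + (1−p*)·3.3914]/1.12 = 1.7140. B = V − Δ·S = 8.1129.
(0,0): S=71.0000. Δ = (V_up−V_dn)/(S_up−S_dn) = (1.7140−11.9553)/(100.8200−63.1900) = -0.2722. V = [p*·1.7140 + (1−p*)·11.9553]/1.12 = 6.7062. B = V − Δ·S = 26.0295.
Verification: the root portfolio costs Δ(0,0)·S0 + B(0,0) = 6.7062, matching V0.

(0,0): Delta=-0.2722 Bond=26.0295
(1,0): Delta=-0.5274 Bond=45.2839
(1,1): Delta=-0.0635 Bond=8.1129
(2,0): Delta=-1.0000 Bond=77.2946
(2,1): Delta=-0.1411 Bond=16.0527
(2,2): Delta=0.0000 Bond=0.0000
V0=6.7062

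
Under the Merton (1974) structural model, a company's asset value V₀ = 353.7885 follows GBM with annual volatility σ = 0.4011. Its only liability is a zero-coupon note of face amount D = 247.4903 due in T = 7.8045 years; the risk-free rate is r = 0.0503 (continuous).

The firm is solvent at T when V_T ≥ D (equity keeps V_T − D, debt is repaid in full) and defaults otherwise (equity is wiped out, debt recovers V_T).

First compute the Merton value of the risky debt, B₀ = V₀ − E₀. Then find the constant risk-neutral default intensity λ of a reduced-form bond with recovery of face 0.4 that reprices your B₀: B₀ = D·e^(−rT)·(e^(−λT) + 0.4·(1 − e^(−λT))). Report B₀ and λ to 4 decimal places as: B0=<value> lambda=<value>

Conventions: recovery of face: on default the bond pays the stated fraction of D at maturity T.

Apply the equity-as-call identities (strike 247.4903, horizon 7.8045 years):
d₁ = [ln(V₀/D) + (r + σ²/2)T] / (σ√T)
   = [ln(353.7885/247.4903) + (0.0503 + 0.5·0.4011²)·7.8045] / (0.4011·√7.8045)
   = [0.357328 + 1.020365] / 1.120534 = 1.229496
d₂ = d₁ − σ√T = 1.229496 − 1.120534 = 0.108962
N(d₁) = 0.890557,  N(d₂) = 0.543384,  e^(−rT) = 0.675322
E₀ = V₀·N(d₁) − D·e^(−rT)·N(d₂)
   = 353.7885·0.890557 − 247.4903·0.675322·0.543384 = 224.250152
B₀ = V₀ − E₀ = 353.7885 − 224.250152 = 129.538348
e^(−λT) = (B₀·e^(rT)/D − 0.4)/(1 − 0.4) = (129.5383·1.480776/247.4903 − 0.4)/0.6 = 0.62508241
λ = −ln(0.62508241)/7.8045 = 0.060205

B0=129.5383 lambda=0.0602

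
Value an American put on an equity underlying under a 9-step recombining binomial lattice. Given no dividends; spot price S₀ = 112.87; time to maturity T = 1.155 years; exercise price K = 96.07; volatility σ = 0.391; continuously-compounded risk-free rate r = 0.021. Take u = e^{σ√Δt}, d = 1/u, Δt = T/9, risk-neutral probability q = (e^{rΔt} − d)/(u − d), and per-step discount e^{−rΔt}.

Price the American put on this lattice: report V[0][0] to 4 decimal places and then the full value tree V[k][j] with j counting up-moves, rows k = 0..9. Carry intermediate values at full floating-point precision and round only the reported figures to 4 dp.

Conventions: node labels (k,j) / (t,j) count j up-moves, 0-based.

params: Δt=0.12833 u=1.15035 d=0.86930 q=0.47464 e^(-rΔt)=0.99731
t_9 payoffs: 64.0743 53.7295 40.0402 21.9248 0.0000 0.0000 0.0000 0.0000 0.0000 0.0000
k=8: node(8,0) S=36.8065 payoff=59.2635 vs cont=59.0050 → 59.2635 [stop]  node(8,1) S=48.7066 payoff=47.3634 vs cont=47.1049 → 47.3634 [stop]  node(8,2) S=64.4542 payoff=31.6158 vs cont=31.3572 → 31.6158 [stop]  node(8,3) S=85.2933 payoff=10.7767 vs cont=11.4874 → 11.4874 [wait]  node(8,4) S=112.8700 payoff=0.0000 vs cont=0.0000 → 0.0000 [wait]  node(8,5) S=149.3627 payoff=0.0000 vs cont=0.0000 → 0.0000 [wait]  node(8,6) S=197.6541 payoff=0.0000 vs cont=0.0000 → 0.0000 [wait]  node(8,7) S=261.5589 payoff=0.0000 vs cont=0.0000 → 0.0000 [wait]  node(8,8) S=346.1251 payoff=0.0000 vs cont=0.0000 → 0.0000 [wait]
k=7: node(7,0) S=42.3405 payoff=53.7295 vs cont=53.4710 → 53.7295 [stop]  node(7,1) S=56.0298 payoff=40.0402 vs cont=39.7816 → 40.0402 [stop]  node(7,2) S=74.1452 payoff=21.9248 vs cont=22.0026 → 22.0026 [wait]  node(7,3) S=98.1176 payoff=0.0000 vs cont=6.0188 → 6.0188 [wait]  node(7,4) S=129.8405 payoff=0.0000 vs cont=0.0000 → 0.0000 [wait]  node(7,5) S=171.8201 payoff=0.0000 vs cont=0.0000 → 0.0000 [wait]  node(7,6) S=227.3723 payoff=0.0000 vs cont=0.0000 → 0.0000 [wait]  node(7,7) S=300.8855 payoff=0.0000 vs cont=0.0000 → 0.0000 [wait]
k=6: node(6,0) S=48.7066 payoff=47.3634 vs cont=47.1049 → 47.3634 [stop]  node(6,1) S=64.4542 payoff=31.6158 vs cont=31.3941 → 31.6158 [stop]  node(6,2) S=85.2933 payoff=10.7767 vs cont=14.3772 → 14.3772 [wait]  node(6,3) S=112.8700 payoff=0.0000 vs cont=3.1535 → 3.1535 [wait]  node(6,4) S=149.3627 payoff=0.0000 vs cont=0.0000 → 0.0000 [wait]  node(6,5) S=197.6541 payoff=0.0000 vs cont=0.0000 → 0.0000 [wait]  node(6,6) S=261.5589 payoff=0.0000 vs cont=0.0000 → 0.0000 [wait]
k=5: node(5,0) S=56.0298 payoff=40.0402 vs cont=39.7816 → 40.0402 [stop]  node(5,1) S=74.1452 payoff=21.9248 vs cont=23.3706 → 23.3706 [wait]  node(5,2) S=98.1176 payoff=0.0000 vs cont=9.0256 → 9.0256 [wait]  node(5,3) S=129.8405 payoff=0.0000 vs cont=1.6523 → 1.6523 [wait]  node(5,4) S=171.8201 payoff=0.0000 vs cont=0.0000 → 0.0000 [wait]  node(5,5) S=227.3723 payoff=0.0000 vs cont=0.0000 → 0.0000 [wait]
k=4: node(4,0) S=64.4542 payoff=31.6158 vs cont=32.0416 → 32.0416 [wait]  node(4,1) S=85.2933 payoff=10.7767 vs cont=16.5173 → 16.5173 [wait]  node(4,2) S=112.8700 payoff=0.0000 vs cont=5.5110 → 5.5110 [wait]  node(4,3) S=149.3627 payoff=0.0000 vs cont=0.8657 → 0.8657 [wait]  node(4,4) S=197.6541 payoff=0.0000 vs cont=0.0000 → 0.0000 [wait]
k=3: node(3,0) S=74.1452 payoff=21.9248 vs cont=24.6067 → 24.6067 [wait]  node(3,1) S=98.1176 payoff=0.0000 vs cont=11.2629 → 11.2629 [wait]  node(3,2) S=129.8405 payoff=0.0000 vs cont=3.2973 → 3.2973 [wait]  node(3,3) S=171.8201 payoff=0.0000 vs cont=0.4536 → 0.4536 [wait]
k=2: node(2,0) S=85.2933 payoff=10.7767 vs cont=18.2240 → 18.2240 [wait]  node(2,1) S=112.8700 payoff=0.0000 vs cont=7.4619 → 7.4619 [wait]  node(2,2) S=149.3627 payoff=0.0000 vs cont=1.9423 → 1.9423 [wait]
k=1: node(1,0) S=98.1176 payoff=0.0000 vs cont=13.0806 → 13.0806 [wait]  node(1,1) S=129.8405 payoff=0.0000 vs cont=4.8291 → 4.8291 [wait]
k=0: node(0,0) S=112.8700 payoff=0.0000 vs cont=9.1394 → 9.1394 [wait]

price = 9.1394
tree:
9.1394
13.0806 4.8291
18.2240 7.4619 1.9423
24.6067 11.2629 3.2973 0.4536
32.0416 16.5173 5.5110 0.8657 0.0000
40.0402 23.3706 9.0256 1.6523 0.0000 0.0000
47.3634 31.6158 14.3772 3.1535 0.0000 0.0000 0.0000
53.7295 40.0402 22.0026 6.0188 0.0000 0.0000 0.0000 0.0000
59.2635 47.3634 31.6158 11.4874 0.0000 0.0000 0.0000 0.0000 0.0000
64.0743 53.7295 40.0402 21.9248 0.0000 0.0000 0.0000 0.0000 0.0000 0.0000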